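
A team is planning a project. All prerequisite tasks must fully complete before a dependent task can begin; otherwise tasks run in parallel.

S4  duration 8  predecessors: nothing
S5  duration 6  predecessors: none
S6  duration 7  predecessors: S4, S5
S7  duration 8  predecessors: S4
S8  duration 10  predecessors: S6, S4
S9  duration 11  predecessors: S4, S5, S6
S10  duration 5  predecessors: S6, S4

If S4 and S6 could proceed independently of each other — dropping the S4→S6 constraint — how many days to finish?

With the dependency in place, S4→S6→S9 = 8+7+11 = 26 sets the finish at 26 days.
Without S4→S6, S6's earliest start moves from 8 to 6.
The longest chain is now S5→S6→S9 = 6+7+11 = 24, so the project takes 24 days.

24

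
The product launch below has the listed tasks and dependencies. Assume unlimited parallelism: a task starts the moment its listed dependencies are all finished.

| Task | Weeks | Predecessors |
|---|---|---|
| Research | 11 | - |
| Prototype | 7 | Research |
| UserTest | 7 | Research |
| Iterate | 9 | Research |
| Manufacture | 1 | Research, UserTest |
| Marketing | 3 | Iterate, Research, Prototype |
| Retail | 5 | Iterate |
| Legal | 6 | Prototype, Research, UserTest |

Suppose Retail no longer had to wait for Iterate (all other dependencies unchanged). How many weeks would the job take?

24

With the dependency in place, Research→Iterate→Retail = 11+9+5 = 25 sets the finish at 25 weeks.
Without Iterate→Retail, Retail's earliest start moves from 20 to 0.
The longest chain is now Research→Prototype→Legal = 11+7+6 = 24, so the job takes 24 weeks.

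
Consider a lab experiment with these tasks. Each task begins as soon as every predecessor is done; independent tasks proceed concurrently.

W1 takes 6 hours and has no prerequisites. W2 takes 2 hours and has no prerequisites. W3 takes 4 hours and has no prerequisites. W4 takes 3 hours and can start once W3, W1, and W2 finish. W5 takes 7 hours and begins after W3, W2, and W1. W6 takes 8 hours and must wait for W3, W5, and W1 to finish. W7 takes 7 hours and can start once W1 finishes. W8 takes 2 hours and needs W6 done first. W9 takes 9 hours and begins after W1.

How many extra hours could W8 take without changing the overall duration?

Critical path: W1→W5→W6→W8 = 6+7+8+2 = 23, so the finish is 23 hours.
The longest chain containing W8 totals 23 hours.
So W8 can slip 23 − 23 = 0 hours.

0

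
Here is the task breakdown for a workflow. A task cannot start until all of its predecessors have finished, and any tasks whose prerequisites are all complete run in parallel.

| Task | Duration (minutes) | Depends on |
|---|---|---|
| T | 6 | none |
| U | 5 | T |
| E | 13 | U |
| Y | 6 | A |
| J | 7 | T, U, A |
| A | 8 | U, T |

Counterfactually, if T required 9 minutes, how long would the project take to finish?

29

Actual critical path: T→U→A→J = 6+5+8+7 = 26 ⇒ 26 minutes.
T is on the critical path; changing it to 9 makes that path 29 minutes.
The critical path is still T→U→A→J; finish is now 29 minutes.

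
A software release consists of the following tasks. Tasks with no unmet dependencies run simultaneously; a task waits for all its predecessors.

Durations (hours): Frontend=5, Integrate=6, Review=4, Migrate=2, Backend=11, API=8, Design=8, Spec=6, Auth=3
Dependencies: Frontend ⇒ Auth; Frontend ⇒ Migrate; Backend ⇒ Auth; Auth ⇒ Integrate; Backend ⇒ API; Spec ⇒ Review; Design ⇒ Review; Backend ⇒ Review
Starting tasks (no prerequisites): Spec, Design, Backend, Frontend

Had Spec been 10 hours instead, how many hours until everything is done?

As given, the longest chain is Backend→Auth→Integrate = 11+3+6 = 20, so the finish is 20 hours.
The longest path through Spec is only 10 hours, so Spec has float 10.
That remains the longest chain; total 20 hours.

20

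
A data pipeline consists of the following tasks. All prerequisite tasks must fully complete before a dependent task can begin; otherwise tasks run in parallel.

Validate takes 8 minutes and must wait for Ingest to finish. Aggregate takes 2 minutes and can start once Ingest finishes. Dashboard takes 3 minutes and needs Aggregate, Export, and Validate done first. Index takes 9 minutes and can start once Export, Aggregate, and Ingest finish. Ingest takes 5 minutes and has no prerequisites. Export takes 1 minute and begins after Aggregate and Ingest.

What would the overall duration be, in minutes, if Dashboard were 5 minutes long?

Critical path before the change: Ingest→Aggregate→Export→Index = 5+2+1+9 = 17 giving 17 minutes.
Dashboard is off the critical path — its longest chain is 16 minutes, giving 1 of slack.
Now Ingest→Validate→Dashboard = 5+8+5 = 18 is longest, so the finish becomes 18 minutes.

18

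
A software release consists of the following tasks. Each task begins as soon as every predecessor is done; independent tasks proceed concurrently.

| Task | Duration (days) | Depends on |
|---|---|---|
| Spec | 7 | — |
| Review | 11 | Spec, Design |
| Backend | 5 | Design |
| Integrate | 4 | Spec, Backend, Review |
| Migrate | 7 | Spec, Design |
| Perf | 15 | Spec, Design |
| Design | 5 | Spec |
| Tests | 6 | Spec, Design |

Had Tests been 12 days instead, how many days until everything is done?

27

Critical path before the change: Spec→Design→Review→Integrate = 7+5+11+4 = 27 giving 27 days.
Tests is off the critical path — its longest chain is 18 days, giving 9 of slack.
That remains the longest chain; total 27 days.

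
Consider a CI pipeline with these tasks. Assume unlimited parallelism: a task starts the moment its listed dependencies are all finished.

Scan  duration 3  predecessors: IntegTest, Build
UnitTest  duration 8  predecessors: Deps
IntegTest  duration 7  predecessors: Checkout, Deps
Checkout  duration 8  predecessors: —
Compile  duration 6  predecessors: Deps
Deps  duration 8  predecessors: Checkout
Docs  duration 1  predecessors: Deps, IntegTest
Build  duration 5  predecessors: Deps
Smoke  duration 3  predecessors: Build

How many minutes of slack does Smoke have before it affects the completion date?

Checkout→Deps→IntegTest→Scan = 8+8+7+3 = 26 sets the makespan at 26 minutes.
Smoke finishes as early as 24 and must finish by 26.
Slack of Smoke = 23 − 21 = 2 minutes.

2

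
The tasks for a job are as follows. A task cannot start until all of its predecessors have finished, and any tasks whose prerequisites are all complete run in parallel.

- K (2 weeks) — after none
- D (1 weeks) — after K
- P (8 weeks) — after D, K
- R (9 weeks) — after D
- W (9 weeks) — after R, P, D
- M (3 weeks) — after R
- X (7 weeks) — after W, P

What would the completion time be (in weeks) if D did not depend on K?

26

Before: longest chain K→D→R→W→X = 2+1+9+9+7 = 28, finish 28.
Without K→D, D's earliest start moves from 2 to 0.
New critical path: K→P→W→X = 2+8+9+7 = 26 ⇒ 26 weeks.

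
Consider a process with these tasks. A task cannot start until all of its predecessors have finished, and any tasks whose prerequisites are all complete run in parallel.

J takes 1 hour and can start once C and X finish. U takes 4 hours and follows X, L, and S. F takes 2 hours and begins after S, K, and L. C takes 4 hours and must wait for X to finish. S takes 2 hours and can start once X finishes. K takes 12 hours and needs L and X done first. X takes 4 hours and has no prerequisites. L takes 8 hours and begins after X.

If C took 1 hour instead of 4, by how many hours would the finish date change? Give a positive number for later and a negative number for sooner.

0

Actual critical path: X→L→K→F = 4+8+12+2 = 26 ⇒ 26 hours.
The longest path through C is only 9 hours, so C has float 17.
That remains the longest chain; total 26 hours.
Change in finish: 26 − 26 = +0 hours.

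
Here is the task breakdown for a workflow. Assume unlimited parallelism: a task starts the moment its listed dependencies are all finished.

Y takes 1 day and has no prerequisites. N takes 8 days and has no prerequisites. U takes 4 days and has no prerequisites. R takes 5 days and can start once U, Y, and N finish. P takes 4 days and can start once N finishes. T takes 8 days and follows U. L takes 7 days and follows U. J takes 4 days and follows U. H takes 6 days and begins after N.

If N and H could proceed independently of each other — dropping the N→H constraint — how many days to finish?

13

Original critical path: N→H = 8+6 = 14 ⇒ 14 days.
Without N→H, H's earliest start moves from 8 to 0.
After: N→R = 8+5 = 13 → 13 days.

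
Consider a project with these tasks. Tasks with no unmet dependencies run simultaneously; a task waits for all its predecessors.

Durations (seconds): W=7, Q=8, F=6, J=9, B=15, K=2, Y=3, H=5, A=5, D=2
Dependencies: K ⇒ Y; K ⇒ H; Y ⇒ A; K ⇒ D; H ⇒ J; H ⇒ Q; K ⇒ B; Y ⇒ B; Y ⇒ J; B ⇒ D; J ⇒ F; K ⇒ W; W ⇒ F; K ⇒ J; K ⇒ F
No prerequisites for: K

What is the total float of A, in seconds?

12

Critical path: K→Y→B→D = 2+3+15+2 = 22, so the finish is 22 seconds.
A finishes as early as 10 and must finish by 22.
Slack of A = 17 − 5 = 12 seconds.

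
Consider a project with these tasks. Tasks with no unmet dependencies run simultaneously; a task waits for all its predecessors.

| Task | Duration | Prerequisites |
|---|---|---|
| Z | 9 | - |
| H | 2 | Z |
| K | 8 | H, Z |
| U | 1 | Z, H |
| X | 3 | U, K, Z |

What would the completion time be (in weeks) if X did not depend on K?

19

With the dependency in place, Z→H→K→X = 9+2+8+3 = 22 sets the finish at 22 weeks.
Without K→X, X's earliest start moves from 19 to 12.
After: Z→H→K = 9+2+8 = 19 → 19 weeks.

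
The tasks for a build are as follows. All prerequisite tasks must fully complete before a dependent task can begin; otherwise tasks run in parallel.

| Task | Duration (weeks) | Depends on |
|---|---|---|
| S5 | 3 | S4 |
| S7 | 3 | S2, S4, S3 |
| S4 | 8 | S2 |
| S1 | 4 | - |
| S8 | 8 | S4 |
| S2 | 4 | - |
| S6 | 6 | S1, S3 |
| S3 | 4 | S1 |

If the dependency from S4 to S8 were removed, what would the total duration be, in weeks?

With the dependency in place, S2→S4→S8 = 4+8+8 = 20 sets the finish at 20 weeks.
Without S4→S8, S8's earliest start moves from 12 to 0.
The longest chain is now S2→S4→S5 = 4+8+3 = 15, so the schedule takes 15 weeks.

15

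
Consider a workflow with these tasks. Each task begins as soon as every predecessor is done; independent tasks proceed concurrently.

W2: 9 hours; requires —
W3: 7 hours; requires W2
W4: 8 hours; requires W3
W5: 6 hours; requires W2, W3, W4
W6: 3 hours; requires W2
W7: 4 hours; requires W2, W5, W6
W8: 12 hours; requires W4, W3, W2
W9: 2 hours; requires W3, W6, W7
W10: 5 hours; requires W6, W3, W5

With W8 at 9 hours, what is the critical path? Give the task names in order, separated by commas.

W2, W3, W4, W5, W7, W9

Actual critical path: W2→W3→W4→W8 = 9+7+8+12 = 36 ⇒ 36 hours.
W8 lies on that path, so at 9 hours the path becomes 33 hours.
The binding chain switches to W2→W3→W4→W5→W7→W9 = 9+7+8+6+4+2 = 36; finish 36 hours.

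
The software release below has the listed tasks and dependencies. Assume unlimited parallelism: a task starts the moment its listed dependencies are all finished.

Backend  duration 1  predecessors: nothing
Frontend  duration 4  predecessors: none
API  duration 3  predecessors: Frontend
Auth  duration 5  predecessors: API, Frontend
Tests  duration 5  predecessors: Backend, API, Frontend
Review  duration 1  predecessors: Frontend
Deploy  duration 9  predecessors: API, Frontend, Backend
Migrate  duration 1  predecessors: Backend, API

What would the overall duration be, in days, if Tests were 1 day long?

Baseline: Frontend→API→Deploy = 4+3+9 = 16 → 16 days.
The longest path through Tests is only 12 days, so Tests has float 4.
That remains the longest chain; total 16 days.

16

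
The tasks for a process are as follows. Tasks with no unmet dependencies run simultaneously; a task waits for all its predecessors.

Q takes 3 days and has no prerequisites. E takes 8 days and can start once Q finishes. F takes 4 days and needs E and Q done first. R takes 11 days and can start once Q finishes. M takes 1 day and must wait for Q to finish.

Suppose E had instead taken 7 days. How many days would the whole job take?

14

Baseline: Q→E→F = 3+8+4 = 15 → 15 days.
E lies on that path, so at 7 days the path becomes 14 days.
No other chain overtakes it, so the finish is 14 days.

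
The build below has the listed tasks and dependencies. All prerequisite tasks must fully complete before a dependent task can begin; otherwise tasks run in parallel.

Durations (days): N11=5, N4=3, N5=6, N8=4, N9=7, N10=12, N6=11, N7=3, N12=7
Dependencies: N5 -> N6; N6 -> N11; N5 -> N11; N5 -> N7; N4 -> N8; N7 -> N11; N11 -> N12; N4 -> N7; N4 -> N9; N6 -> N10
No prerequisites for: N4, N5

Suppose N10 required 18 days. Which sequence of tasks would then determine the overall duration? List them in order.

N5, N6, N10

Critical path before the change: N5→N6→N10 = 6+11+12 = 29 giving 29 days.
Since N10 is critical, the +6 change carries straight to that chain (now 35 days).
The critical path is still N5→N6→N10; finish is now 35 days.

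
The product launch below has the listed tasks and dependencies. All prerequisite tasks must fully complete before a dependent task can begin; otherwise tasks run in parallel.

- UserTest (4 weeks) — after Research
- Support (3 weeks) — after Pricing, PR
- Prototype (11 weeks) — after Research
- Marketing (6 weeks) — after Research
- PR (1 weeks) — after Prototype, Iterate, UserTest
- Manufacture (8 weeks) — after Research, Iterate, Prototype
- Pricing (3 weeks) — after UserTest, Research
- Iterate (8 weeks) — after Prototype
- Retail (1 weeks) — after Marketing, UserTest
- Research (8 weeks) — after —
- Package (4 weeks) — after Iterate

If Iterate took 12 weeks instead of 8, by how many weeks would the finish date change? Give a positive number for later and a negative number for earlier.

Actual critical path: Research→Prototype→Iterate→Manufacture = 8+11+8+8 = 35 ⇒ 35 weeks.
Iterate lies on that path, so at 12 weeks the path becomes 39 weeks.
That remains the longest chain; total 39 weeks.
Change in finish: 39 − 35 = +4 weeks.

4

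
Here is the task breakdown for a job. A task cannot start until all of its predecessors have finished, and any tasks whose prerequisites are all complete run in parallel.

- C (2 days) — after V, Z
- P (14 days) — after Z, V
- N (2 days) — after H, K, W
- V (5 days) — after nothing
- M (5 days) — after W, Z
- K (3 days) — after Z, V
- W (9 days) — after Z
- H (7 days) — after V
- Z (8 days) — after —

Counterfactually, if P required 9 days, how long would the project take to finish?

Critical path before the change: Z→P = 8+14 = 22 giving 22 days.
P is on the critical path; changing it to 9 makes that path 17 days.
New critical path: Z→W→M = 8+9+5 = 22 ⇒ 22 days.

22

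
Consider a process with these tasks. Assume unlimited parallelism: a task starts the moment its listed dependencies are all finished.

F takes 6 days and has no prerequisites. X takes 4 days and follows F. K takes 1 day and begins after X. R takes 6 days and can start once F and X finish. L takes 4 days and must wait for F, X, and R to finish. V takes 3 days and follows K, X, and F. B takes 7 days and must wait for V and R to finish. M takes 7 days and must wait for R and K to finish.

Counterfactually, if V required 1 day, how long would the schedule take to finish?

23

Critical path before the change: F→X→R→B = 6+4+6+7 = 23 giving 23 days.
V has 2 days of float (longest path through it is 21).
That remains the longest chain; total 23 days.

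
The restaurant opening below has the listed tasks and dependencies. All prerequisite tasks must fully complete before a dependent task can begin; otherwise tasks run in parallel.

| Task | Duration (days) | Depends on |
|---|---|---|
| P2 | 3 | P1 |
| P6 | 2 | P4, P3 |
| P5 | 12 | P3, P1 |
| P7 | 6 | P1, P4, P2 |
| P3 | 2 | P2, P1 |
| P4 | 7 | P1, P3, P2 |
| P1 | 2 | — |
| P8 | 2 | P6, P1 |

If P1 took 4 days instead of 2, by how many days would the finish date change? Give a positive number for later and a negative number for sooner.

Baseline: P1→P2→P3→P4→P7 = 2+3+2+7+6 = 20 → 20 days.
P1 lies on that path, so at 4 days the path becomes 22 days.
The critical path is still P1→P2→P3→P4→P7; finish is now 22 days.
Change in finish: 22 − 20 = +2 days.

2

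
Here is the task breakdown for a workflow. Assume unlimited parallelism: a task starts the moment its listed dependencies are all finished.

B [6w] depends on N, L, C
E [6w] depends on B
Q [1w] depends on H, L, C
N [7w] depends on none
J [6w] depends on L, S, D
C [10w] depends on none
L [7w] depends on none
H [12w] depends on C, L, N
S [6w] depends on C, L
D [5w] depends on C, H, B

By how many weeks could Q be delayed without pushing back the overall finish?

Critical path: C→H→D→J = 10+12+5+6 = 33, so the finish is 33 weeks.
Q finishes as early as 23 and must finish by 33.
So Q can slip 33 − 23 = 10 weeks.

10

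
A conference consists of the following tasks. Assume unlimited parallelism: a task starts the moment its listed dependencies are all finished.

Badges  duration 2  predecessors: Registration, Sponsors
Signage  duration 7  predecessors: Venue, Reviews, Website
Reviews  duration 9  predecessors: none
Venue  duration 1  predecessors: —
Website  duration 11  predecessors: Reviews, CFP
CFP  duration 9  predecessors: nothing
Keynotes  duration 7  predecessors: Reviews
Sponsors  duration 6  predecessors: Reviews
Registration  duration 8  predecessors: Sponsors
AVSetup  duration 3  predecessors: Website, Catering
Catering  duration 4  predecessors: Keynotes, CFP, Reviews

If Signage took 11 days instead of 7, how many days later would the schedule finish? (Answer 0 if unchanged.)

4

The binding path is CFP→Website→Signage = 9+11+7 = 27; finish at 27 days.
Signage lies on that path, so at 11 days the path becomes 31 days.
The critical path is still CFP→Website→Signage; finish is now 31 days.
Change in finish: 31 − 27 = +4 days.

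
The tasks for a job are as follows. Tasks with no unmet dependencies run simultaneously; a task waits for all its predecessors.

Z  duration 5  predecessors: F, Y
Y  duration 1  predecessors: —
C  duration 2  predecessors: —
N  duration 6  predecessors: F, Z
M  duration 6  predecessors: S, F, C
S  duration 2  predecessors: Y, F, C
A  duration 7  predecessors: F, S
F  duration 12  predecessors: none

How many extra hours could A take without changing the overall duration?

F→Z→N = 12+5+6 = 23 sets the makespan at 23 hours.
The longest chain containing A totals 21 hours.
So A can slip 23 − 21 = 2 hours.

2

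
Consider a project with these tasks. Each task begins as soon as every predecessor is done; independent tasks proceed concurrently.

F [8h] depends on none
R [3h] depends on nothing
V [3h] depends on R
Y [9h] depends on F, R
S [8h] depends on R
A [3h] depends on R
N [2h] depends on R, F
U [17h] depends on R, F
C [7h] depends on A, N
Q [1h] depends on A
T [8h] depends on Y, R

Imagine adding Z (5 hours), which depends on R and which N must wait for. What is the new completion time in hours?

Originally the project takes 25 hours.
With Z inserted, N now waits for max(R, F, Z).
New critical path: F→Y→T = 8+9+8 = 25 ⇒ 25 hours.

25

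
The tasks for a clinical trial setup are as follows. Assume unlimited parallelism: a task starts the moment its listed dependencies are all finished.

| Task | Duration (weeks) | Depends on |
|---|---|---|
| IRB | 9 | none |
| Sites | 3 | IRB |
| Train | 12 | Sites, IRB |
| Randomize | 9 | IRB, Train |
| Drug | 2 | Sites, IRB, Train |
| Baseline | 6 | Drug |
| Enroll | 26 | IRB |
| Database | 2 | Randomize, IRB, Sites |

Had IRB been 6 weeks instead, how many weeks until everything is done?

The binding path is IRB→Sites→Train→Randomize→Database = 9+3+12+9+2 = 35; finish at 35 weeks.
IRB is on the critical path; changing it to 6 makes that path 32 weeks.
The critical path is still IRB→Sites→Train→Randomize→Database; finish is now 32 weeks.

32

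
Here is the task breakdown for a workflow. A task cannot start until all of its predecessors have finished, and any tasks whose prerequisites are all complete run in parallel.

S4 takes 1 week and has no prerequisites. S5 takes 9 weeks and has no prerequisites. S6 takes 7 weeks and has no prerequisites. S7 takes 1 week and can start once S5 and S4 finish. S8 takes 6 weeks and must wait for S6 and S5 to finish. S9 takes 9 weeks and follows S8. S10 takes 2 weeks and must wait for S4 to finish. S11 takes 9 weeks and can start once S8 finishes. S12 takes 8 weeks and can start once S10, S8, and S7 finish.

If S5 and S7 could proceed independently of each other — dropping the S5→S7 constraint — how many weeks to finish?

Before: longest chain S5→S8→S9 = 9+6+9 = 24, finish 24.
Without S5→S7, S7's earliest start moves from 9 to 1.
New critical path: S5→S8→S9 = 9+6+9 = 24 ⇒ 24 weeks.

24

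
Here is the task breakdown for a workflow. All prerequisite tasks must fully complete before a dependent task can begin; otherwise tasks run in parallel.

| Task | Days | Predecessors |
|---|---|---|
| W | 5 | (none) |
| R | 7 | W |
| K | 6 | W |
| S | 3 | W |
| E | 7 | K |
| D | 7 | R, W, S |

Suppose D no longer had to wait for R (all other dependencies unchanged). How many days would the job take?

Original critical path: W→R→D = 5+7+7 = 19 ⇒ 19 days.
Without R→D, D's earliest start moves from 12 to 8.
The longest chain is now W→K→E = 5+6+7 = 18, so the job takes 18 days.

18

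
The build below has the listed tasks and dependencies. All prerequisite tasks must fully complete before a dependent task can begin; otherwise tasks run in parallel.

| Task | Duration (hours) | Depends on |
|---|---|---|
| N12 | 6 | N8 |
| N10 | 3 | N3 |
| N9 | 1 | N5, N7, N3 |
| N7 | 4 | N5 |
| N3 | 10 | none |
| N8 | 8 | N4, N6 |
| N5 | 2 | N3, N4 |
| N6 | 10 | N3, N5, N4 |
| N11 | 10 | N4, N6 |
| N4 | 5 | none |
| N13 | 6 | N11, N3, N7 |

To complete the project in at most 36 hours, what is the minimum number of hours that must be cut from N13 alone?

2

Current finish: 38 hours; target: 36.
N13 is on every critical path, so each hour cut from N13 cuts the finish by one (this holds down to a finish of 36).
Need 38 − 36 = 2 hours off N13 → N13 becomes 4 hours, finish becomes 36.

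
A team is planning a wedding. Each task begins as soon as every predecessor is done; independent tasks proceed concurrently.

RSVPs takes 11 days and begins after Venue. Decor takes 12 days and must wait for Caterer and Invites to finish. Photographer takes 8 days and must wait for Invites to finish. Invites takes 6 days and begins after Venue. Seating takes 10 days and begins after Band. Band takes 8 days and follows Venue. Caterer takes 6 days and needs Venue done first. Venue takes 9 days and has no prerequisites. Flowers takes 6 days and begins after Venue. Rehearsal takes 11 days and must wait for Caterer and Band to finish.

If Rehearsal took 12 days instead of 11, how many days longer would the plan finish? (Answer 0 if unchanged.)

1

As given, the longest chain is Venue→Band→Rehearsal = 9+8+11 = 28, so the finish is 28 days.
Rehearsal is on the critical path; changing it to 12 makes that path 29 days.
The critical path is still Venue→Band→Rehearsal; finish is now 29 days.
Change in finish: 29 − 28 = +1 days.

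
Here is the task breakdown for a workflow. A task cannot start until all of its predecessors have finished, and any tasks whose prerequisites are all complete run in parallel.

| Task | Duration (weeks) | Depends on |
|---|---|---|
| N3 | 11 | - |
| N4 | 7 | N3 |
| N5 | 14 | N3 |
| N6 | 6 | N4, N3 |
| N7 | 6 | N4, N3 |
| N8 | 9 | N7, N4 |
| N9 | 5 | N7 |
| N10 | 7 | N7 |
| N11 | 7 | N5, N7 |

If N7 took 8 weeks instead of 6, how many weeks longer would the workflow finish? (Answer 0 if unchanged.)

As given, the longest chain is N3→N4→N7→N8 = 11+7+6+9 = 33, so the finish is 33 weeks.
Since N7 is critical, the +2 change carries straight to that chain (now 35 weeks).
The critical path is still N3→N4→N7→N8; finish is now 35 weeks.
Change in finish: 35 − 33 = +2 weeks.

2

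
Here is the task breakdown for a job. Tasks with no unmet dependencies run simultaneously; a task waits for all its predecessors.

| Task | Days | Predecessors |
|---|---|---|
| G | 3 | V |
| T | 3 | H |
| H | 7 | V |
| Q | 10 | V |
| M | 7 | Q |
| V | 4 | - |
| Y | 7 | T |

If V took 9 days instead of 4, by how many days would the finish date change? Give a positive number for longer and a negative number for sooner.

The binding path is V→Q→M = 4+10+7 = 21; finish at 21 days.
V lies on that path, so at 9 days the path becomes 26 days.
No other chain overtakes it, so the finish is 26 days.
Change in finish: 26 − 21 = +5 days.

5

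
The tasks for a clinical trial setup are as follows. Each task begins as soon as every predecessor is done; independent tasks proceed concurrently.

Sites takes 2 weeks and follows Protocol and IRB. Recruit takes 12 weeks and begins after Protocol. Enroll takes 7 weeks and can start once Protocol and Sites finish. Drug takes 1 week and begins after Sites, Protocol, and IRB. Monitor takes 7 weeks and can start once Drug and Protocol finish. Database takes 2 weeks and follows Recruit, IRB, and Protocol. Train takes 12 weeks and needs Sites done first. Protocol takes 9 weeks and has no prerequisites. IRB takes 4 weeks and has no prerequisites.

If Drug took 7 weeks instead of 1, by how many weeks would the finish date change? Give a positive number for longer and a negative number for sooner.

Baseline: Protocol→Sites→Train = 9+2+12 = 23 → 23 weeks.
Drug is off the critical path — its longest chain is 19 weeks, giving 4 of slack.
Now Protocol→Sites→Drug→Monitor = 9+2+7+7 = 25 is longest, so the finish becomes 25 weeks.
Change in finish: 25 − 23 = +2 weeks.

2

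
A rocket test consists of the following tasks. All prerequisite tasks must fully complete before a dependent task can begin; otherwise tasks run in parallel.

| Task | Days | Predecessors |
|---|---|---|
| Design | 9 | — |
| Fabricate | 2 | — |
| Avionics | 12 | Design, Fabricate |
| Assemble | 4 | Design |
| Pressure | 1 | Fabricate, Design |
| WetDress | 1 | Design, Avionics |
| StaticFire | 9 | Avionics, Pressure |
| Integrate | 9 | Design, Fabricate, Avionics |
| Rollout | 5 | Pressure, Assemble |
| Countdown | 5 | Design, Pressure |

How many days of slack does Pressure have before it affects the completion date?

11

The longest chain is Design→Avionics→StaticFire = 9+12+9 = 30; overall finish 30 days.
The longest chain containing Pressure totals 19 days.
Slack of Pressure = 20 − 9 = 11 days.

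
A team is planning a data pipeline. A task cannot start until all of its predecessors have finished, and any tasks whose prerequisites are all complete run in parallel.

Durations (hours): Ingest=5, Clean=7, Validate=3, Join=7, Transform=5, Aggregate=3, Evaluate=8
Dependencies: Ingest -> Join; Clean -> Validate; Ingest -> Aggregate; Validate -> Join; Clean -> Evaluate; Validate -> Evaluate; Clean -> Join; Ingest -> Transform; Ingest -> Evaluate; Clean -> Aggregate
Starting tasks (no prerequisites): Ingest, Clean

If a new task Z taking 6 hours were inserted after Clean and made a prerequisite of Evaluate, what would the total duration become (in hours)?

Originally the job takes 18 hours.
With Z inserted, Evaluate now waits for max(Ingest, Clean, Validate, Z).
New critical path: Clean→Z→Evaluate = 7+6+8 = 21 ⇒ 21 hours.

21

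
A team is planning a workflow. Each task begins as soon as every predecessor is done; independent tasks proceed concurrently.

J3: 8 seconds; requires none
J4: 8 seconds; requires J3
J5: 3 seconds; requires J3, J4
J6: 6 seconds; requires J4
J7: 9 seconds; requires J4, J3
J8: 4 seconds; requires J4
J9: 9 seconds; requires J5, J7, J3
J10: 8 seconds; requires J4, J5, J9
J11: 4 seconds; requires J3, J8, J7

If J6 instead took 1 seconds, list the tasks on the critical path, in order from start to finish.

As given, the longest chain is J3→J4→J7→J9→J10 = 8+8+9+9+8 = 42, so the finish is 42 seconds.
J6 has 20 seconds of float (longest path through it is 22).
The critical path is still J3→J4→J7→J9→J10; finish is now 42 seconds.

J3, J4, J7, J9, J10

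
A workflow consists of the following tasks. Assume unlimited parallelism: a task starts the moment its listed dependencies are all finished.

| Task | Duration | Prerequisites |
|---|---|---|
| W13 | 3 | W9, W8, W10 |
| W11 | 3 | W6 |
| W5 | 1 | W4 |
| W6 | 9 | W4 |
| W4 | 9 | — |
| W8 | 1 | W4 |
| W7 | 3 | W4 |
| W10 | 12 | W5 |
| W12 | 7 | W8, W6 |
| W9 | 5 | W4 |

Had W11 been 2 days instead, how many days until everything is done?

25

Baseline: W4→W5→W10→W13 = 9+1+12+3 = 25 → 25 days.
W11 is off the critical path — its longest chain is 21 days, giving 4 of slack.
The critical path is still W4→W5→W10→W13; finish is now 25 days.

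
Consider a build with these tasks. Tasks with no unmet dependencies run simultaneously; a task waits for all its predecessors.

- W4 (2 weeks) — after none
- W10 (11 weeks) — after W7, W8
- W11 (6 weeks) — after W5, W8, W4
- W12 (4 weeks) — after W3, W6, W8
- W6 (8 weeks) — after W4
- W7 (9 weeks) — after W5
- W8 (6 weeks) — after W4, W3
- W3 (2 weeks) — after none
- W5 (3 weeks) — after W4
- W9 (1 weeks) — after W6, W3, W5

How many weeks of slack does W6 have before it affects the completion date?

The longest chain is W4→W5→W7→W10 = 2+3+9+11 = 25; overall finish 25 weeks.
Longest path through W6: 14 weeks (earliest finish 10, latest finish 21).
Float = 25 − 14 = 11.

11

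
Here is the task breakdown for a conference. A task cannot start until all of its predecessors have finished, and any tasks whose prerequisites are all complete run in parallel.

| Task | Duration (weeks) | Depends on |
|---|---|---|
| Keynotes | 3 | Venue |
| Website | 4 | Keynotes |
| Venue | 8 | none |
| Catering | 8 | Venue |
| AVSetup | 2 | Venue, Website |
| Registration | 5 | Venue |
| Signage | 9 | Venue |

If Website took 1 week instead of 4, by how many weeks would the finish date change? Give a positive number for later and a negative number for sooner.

Critical path before the change: Venue→Keynotes→Website→AVSetup = 8+3+4+2 = 17 giving 17 weeks.
Website lies on that path, so at 1 week the path becomes 14 weeks.
The binding chain switches to Venue→Signage = 8+9 = 17; finish 17 weeks.
Change in finish: 17 − 17 = +0 weeks.

0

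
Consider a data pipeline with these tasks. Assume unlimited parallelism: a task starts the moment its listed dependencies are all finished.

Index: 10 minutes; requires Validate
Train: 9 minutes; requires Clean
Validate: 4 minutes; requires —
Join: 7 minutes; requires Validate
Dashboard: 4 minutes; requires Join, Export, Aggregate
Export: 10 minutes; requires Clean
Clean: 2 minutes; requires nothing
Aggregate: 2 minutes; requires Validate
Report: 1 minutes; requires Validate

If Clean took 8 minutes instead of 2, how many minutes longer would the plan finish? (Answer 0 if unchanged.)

Actual critical path: Clean→Export→Dashboard = 2+10+4 = 16 ⇒ 16 minutes.
Since Clean is critical, the +6 change carries straight to that chain (now 22 minutes).
That remains the longest chain; total 22 minutes.
Change in finish: 22 − 16 = +6 minutes.

6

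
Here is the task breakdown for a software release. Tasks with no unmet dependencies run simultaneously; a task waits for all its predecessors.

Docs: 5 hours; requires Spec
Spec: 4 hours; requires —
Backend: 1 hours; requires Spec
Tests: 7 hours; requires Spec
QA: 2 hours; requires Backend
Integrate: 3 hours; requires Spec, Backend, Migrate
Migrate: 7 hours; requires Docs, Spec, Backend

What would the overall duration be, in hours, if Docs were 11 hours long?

As given, the longest chain is Spec→Docs→Migrate→Integrate = 4+5+7+3 = 19, so the finish is 19 hours.
Docs is on the critical path; changing it to 11 makes that path 25 hours.
No other chain overtakes it, so the finish is 25 hours.

25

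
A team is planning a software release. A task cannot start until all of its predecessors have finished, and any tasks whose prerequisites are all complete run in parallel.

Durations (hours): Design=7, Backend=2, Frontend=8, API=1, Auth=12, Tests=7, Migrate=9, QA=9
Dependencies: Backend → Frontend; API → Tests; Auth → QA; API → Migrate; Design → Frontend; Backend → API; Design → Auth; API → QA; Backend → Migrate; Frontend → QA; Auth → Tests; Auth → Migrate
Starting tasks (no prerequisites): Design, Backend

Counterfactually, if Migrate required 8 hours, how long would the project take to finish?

Actual critical path: Design→Auth→Migrate = 7+12+9 = 28 ⇒ 28 hours.
Migrate is on the critical path; changing it to 8 makes that path 27 hours.
New critical path: Design→Auth→QA = 7+12+9 = 28 ⇒ 28 hours.

28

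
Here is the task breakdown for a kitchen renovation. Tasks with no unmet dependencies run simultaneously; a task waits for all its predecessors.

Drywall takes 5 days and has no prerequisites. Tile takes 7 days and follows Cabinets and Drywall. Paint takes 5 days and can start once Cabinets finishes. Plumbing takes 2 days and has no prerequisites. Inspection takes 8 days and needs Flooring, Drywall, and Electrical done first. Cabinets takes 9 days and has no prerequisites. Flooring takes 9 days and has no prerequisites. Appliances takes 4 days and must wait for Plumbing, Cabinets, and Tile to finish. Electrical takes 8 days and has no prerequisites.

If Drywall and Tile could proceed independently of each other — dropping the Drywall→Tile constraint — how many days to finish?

20

With the dependency in place, Cabinets→Tile→Appliances = 9+7+4 = 20 sets the finish at 20 days.
Dropping Drywall→Tile doesn't change Tile's earliest start (9); another predecessor still binds.
After: Cabinets→Tile→Appliances = 9+7+4 = 20 → 20 days.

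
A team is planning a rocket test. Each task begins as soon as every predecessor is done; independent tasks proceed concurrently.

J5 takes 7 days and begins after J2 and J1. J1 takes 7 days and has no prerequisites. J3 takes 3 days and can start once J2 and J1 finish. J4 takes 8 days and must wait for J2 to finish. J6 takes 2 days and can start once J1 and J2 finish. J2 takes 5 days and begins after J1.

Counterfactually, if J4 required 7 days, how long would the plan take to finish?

19

As given, the longest chain is J1→J2→J4 = 7+5+8 = 20, so the finish is 20 days.
J4 is on the critical path; changing it to 7 makes that path 19 days.
No other chain overtakes it, so the finish is 19 days.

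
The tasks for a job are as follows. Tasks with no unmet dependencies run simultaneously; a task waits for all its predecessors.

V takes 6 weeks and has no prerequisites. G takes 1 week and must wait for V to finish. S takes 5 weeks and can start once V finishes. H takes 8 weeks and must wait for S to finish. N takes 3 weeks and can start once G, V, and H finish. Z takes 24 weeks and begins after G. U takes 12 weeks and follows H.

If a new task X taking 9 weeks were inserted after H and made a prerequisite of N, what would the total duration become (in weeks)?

31

Originally the schedule takes 31 weeks.
With X inserted, N now waits for max(G, V, H, X).
New critical path: V→G→Z = 6+1+24 = 31 ⇒ 31 weeks.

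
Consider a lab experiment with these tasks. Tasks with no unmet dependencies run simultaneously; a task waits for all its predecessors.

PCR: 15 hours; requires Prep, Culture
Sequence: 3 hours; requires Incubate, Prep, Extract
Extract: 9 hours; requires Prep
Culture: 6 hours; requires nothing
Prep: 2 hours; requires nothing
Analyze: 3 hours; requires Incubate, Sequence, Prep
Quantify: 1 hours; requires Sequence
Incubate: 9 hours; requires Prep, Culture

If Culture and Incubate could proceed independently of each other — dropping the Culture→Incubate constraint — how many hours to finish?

With the dependency in place, Culture→Incubate→Sequence→Analyze = 6+9+3+3 = 21 sets the finish at 21 hours.
Without Culture→Incubate, Incubate's earliest start moves from 6 to 2.
After: Culture→PCR = 6+15 = 21 → 21 hours.

21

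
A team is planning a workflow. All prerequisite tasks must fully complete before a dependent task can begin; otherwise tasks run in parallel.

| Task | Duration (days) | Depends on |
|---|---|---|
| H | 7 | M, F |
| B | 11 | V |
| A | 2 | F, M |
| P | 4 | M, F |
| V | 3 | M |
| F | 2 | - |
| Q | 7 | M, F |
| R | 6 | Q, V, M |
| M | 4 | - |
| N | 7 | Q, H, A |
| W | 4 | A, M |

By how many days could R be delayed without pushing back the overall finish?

1

The longest chain is M→H→N = 4+7+7 = 18; overall finish 18 days.
Longest path through R: 17 days (earliest finish 17, latest finish 18).
So R can slip 18 − 17 = 1 day.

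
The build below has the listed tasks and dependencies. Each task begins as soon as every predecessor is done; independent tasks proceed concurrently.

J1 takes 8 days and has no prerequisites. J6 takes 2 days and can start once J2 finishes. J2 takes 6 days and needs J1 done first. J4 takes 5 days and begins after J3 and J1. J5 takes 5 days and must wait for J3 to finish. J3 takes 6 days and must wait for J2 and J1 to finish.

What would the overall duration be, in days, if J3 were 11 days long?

30

As given, the longest chain is J1→J2→J3→J4 = 8+6+6+5 = 25, so the finish is 25 days.
Since J3 is critical, the +5 change carries straight to that chain (now 30 days).
That remains the longest chain; total 30 days.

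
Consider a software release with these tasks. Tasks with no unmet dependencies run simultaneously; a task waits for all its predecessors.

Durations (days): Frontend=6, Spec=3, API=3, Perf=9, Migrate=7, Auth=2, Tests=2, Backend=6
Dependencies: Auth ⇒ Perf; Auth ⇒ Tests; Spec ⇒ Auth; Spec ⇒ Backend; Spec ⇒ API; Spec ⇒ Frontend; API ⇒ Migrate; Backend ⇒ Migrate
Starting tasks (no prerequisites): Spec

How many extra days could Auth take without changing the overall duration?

2

The longest chain is Spec→Backend→Migrate = 3+6+7 = 16; overall finish 16 days.
Longest path through Auth: 14 days (earliest finish 5, latest finish 7).
Float = 16 − 14 = 2.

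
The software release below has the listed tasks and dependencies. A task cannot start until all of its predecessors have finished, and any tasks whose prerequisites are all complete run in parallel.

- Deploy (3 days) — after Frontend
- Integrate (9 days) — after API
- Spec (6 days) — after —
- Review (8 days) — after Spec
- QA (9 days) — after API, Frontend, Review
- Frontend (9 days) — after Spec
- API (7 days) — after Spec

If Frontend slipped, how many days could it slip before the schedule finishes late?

0

Spec→Frontend→QA = 6+9+9 = 24 sets the makespan at 24 days.
Longest path through Frontend: 24 days (earliest finish 15, latest finish 15).
Slack of Frontend = 6 − 6 = 0 days.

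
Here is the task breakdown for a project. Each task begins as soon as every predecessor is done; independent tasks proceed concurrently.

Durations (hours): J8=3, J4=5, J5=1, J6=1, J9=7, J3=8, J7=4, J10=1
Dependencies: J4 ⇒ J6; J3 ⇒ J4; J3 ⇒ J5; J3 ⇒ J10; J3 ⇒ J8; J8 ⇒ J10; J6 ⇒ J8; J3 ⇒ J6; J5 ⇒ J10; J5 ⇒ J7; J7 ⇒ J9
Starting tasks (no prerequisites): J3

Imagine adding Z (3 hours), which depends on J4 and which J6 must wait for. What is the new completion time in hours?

Originally the project takes 20 hours.
With Z inserted, J6 now waits for max(J4, J3, Z).
New critical path: J3→J4→Z→J6→J8→J10 = 8+5+3+1+3+1 = 21 ⇒ 21 hours.

21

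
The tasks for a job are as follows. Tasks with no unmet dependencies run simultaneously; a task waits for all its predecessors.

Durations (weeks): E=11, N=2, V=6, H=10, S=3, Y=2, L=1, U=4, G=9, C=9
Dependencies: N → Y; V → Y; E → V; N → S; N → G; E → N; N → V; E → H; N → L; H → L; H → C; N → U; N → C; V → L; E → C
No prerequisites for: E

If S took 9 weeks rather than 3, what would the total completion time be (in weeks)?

30

Baseline: E→H→C = 11+10+9 = 30 → 30 weeks.
S is off the critical path — its longest chain is 16 weeks, giving 14 of slack.
That remains the longest chain; total 30 weeks.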